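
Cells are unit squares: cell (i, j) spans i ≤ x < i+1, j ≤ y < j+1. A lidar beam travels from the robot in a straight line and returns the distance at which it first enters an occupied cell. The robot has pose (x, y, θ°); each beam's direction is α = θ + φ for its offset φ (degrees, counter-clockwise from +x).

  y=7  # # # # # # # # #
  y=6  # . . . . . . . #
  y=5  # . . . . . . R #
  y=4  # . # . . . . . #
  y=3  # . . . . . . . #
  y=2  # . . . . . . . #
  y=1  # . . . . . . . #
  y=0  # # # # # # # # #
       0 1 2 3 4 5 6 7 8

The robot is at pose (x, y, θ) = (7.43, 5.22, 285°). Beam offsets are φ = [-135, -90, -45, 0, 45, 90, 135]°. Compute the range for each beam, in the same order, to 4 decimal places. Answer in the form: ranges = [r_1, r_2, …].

beam 1: φ=-135°, α=150°
  direction (-0.8660, 0.5000); cell (7,5); t to first gridline: x 0.4965, y 1.5600 (then +1.1547 / +2.0000)
    (6,5) via x @ 0.4965
    (6,6) via y @ 1.5600
    (5,6) via x @ 1.6512
    (4,6) via x @ 2.8059
    (4,7) via y @ 3.5600  # hit
  → r_1 = 3.5600
beam 2: φ=-90°, α=195°
  direction (-0.9659, -0.2588); cell (7,5); t to first gridline: x 0.4452, y 0.8500 (then +1.0353 / +3.8637)
    (6,5) via x @ 0.4452
    (6,4) via y @ 0.8500
    (5,4) via x @ 1.4804
    (4,4) via x @ 2.5157
    (3,4) via x @ 3.5510
    (2,4) via x @ 4.5863  # hit
  → r_2 = 4.5863
beam 3: φ=-45°, α=240°
  direction (-0.5000, -0.8660); cell (7,5); t to first gridline: x 0.8600, y 0.2540 (then +2.0000 / +1.1547)
    (7,4) via y @ 0.2540
    (6,4) via x @ 0.8600
    (6,3) via y @ 1.4087
    (6,2) via y @ 2.5634
    (5,2) via x @ 2.8600
    (5,1) via y @ 3.7181
    (4,1) via x @ 4.8600
    (4,0) via y @ 4.8728  # hit
  → r_3 = 4.8728
beam 4: φ=0°, α=285°
  direction (0.2588, -0.9659); cell (7,5); t to first gridline: x 2.2023, y 0.2278 (then +3.8637 / +1.0353)
    (7,4) via y @ 0.2278
    (7,3) via y @ 1.2630
    (8,3) via x @ 2.2023  # hit
  → r_4 = 2.2023
beam 5: φ=45°, α=330°
  direction (0.8660, -0.5000); cell (7,5); t to first gridline: x 0.6582, y 0.4400 (then +1.1547 / +2.0000)
    (7,4) via y @ 0.4400
    (8,4) via x @ 0.6582  # hit
  → r_5 = 0.6582
beam 6: φ=90°, α=15°
  direction (0.9659, 0.2588); cell (7,5); t to first gridline: x 0.5901, y 3.0137 (then +1.0353 / +3.8637)
    (8,5) via x @ 0.5901  # hit
  → r_6 = 0.5901
beam 7: φ=135°, α=60°
  direction (0.5000, 0.8660); cell (7,5); t to first gridline: x 1.1400, y 0.9007 (then +2.0000 / +1.1547)
    (7,6) via y @ 0.9007
    (8,6) via x @ 1.1400  # hit
  → r_7 = 1.1400

ranges = [3.5600, 4.5863, 4.8728, 2.2023, 0.6582, 0.5901, 1.1400]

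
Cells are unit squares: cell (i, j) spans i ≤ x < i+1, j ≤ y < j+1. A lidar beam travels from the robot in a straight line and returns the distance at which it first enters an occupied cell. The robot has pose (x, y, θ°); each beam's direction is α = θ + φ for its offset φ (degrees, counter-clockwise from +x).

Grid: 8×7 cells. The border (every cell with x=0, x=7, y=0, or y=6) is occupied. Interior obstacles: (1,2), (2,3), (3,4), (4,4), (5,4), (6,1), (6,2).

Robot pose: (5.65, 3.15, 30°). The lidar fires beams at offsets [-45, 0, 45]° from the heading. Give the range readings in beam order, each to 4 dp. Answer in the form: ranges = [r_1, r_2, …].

ranges = [0.5796, 1.5588, 0.8800]

beam 1: φ=-45°, α=345°
  cosα=0.9659 sinα=-0.2588 | (5,3) | tMaxX 0.3623 tMaxY 0.5796 | tΔX 1.0353 tΔY 3.8637
    t=0.3623 [x] (6,3)
    t=0.5796 [y] (6,2) — stop
  → r_1 = 0.5796
beam 2: φ=0°, α=30°
  cosα=0.8660 sinα=0.5000 | (5,3) | tMaxX 0.4041 tMaxY 1.7000 | tΔX 1.1547 tΔY 2.0000
    t=0.4041 [x] (6,3)
    t=1.5588 [x] (7,3) — stop
  → r_2 = 1.5588
beam 3: φ=45°, α=75°
  cosα=0.2588 sinα=0.9659 | (5,3) | tMaxX 1.3523 tMaxY 0.8800 | tΔX 3.8637 tΔY 1.0353
    t=0.8800 [y] (5,4) — stop
  → r_3 = 0.8800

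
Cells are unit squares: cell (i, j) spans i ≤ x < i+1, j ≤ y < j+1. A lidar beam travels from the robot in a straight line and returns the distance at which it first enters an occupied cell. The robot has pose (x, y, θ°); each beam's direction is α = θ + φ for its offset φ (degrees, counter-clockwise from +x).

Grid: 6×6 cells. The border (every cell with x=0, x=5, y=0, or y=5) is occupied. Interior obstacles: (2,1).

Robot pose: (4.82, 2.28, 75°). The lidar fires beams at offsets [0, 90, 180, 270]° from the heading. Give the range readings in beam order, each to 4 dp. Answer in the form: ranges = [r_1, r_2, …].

beam 1: φ=0°, α=75°
  dir = (cos 75°, sin 75°) = (0.2588, 0.9659); from cell (4,2)
  next x-line at t=0.6955, next y-line at t=0.7454; Δt_x=3.8637, Δt_y=1.0353
    x: enter (5,2) at t=0.6955 ← occupied
  → r_1 = 0.6955
beam 2: φ=90°, α=165°
  dir = (cos 165°, sin 165°) = (-0.9659, 0.2588); from cell (4,2)
  next x-line at t=0.8489, next y-line at t=2.7819; Δt_x=1.0353, Δt_y=3.8637
    x: enter (3,2) at t=0.8489
    x: enter (2,2) at t=1.8842
    y: enter (2,3) at t=2.7819
    x: enter (1,3) at t=2.9195
    x: enter (0,3) at t=3.9548 ← occupied
  → r_2 = 3.9548
beam 3: φ=180°, α=255°
  dir = (cos 255°, sin 255°) = (-0.2588, -0.9659); from cell (4,2)
  next x-line at t=3.1682, next y-line at t=0.2899; Δt_x=3.8637, Δt_y=1.0353
    y: enter (4,1) at t=0.2899
    y: enter (4,0) at t=1.3252 ← occupied
  → r_3 = 1.3252
beam 4: φ=270°, α=345°
  dir = (cos 345°, sin 345°) = (0.9659, -0.2588); from cell (4,2)
  next x-line at t=0.1863, next y-line at t=1.0818; Δt_x=1.0353, Δt_y=3.8637
    x: enter (5,2) at t=0.1863 ← occupied
  → r_4 = 0.1863

ranges = [0.6955, 3.9548, 1.3252, 0.1863]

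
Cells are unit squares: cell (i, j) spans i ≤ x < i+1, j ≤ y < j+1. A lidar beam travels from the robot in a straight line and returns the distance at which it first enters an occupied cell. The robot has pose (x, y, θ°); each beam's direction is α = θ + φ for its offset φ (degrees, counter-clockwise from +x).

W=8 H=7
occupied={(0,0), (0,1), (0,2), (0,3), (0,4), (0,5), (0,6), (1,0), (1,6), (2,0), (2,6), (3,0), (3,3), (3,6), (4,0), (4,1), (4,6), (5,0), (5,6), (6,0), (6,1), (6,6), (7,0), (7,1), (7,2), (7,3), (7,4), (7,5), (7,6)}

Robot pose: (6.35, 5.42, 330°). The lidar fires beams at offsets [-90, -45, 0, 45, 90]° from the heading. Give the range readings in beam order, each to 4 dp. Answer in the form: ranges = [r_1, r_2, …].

beam 1: φ=-90°, α=240°
  d=(-0.5000,-0.8660)  start (6,5)  tX=0.7000 tY=0.4850  stride 1/|dx|=2.0000 1/|dy|=1.1547
    cross y-line → (6,4), t=0.4850
    cross x-line → (5,4), t=0.7000
    cross y-line → (5,3), t=1.6397
    cross x-line → (4,3), t=2.7000
    cross y-line → (4,2), t=2.7944
    cross y-line → (4,1), t=3.9491 (wall)
  → r_1 = 3.9491
beam 2: φ=-45°, α=285°
  d=(0.2588,-0.9659)  start (6,5)  tX=2.5114 tY=0.4348  stride 1/|dx|=3.8637 1/|dy|=1.0353
    cross y-line → (6,4), t=0.4348
    cross y-line → (6,3), t=1.4701
    cross y-line → (6,2), t=2.5054
    cross x-line → (7,2), t=2.5114 (wall)
  → r_2 = 2.5114
beam 3: φ=0°, α=330°
  d=(0.8660,-0.5000)  start (6,5)  tX=0.7506 tY=0.8400  stride 1/|dx|=1.1547 1/|dy|=2.0000
    cross x-line → (7,5), t=0.7506 (wall)
  → r_3 = 0.7506
beam 4: φ=45°, α=15°
  d=(0.9659,0.2588)  start (6,5)  tX=0.6729 tY=2.2409  stride 1/|dx|=1.0353 1/|dy|=3.8637
    cross x-line → (7,5), t=0.6729 (wall)
  → r_4 = 0.6729
beam 5: φ=90°, α=60°
  d=(0.5000,0.8660)  start (6,5)  tX=1.3000 tY=0.6697  stride 1/|dx|=2.0000 1/|dy|=1.1547
    cross y-line → (6,6), t=0.6697 (wall)
  → r_5 = 0.6697

ranges = [3.9491, 2.5114, 0.7506, 0.6729, 0.6697]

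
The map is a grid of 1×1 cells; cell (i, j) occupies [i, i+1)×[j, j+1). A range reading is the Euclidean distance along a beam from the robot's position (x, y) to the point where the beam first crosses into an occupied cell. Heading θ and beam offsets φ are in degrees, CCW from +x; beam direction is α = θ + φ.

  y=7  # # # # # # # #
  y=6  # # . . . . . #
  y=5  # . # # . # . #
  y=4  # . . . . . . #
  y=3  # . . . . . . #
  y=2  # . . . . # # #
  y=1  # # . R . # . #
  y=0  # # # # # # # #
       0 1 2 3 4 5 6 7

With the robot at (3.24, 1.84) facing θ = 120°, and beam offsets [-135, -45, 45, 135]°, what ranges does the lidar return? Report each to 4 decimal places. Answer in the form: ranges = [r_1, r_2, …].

beam 1: φ=-135°, α=345°
  d=(0.9659,-0.2588)  start (3,1)  tX=0.7868 tY=3.2455  stride 1/|dx|=1.0353 1/|dy|=3.8637
    cross x-line → (4,1), t=0.7868
    cross x-line → (5,1), t=1.8221 (wall)
  → r_1 = 1.8221
beam 2: φ=-45°, α=75°
  d=(0.2588,0.9659)  start (3,1)  tX=2.9364 tY=0.1656  stride 1/|dx|=3.8637 1/|dy|=1.0353
    cross y-line → (3,2), t=0.1656
    cross y-line → (3,3), t=1.2009
    cross y-line → (3,4), t=2.2362
    cross x-line → (4,4), t=2.9364
    cross y-line → (4,5), t=3.2715
    cross y-line → (4,6), t=4.3067
    cross y-line → (4,7), t=5.3420 (wall)
  → r_2 = 5.3420
beam 3: φ=45°, α=165°
  d=(-0.9659,0.2588)  start (3,1)  tX=0.2485 tY=0.6182  stride 1/|dx|=1.0353 1/|dy|=3.8637
    cross x-line → (2,1), t=0.2485
    cross y-line → (2,2), t=0.6182
    cross x-line → (1,2), t=1.2837
    cross x-line → (0,2), t=2.3190 (wall)
  → r_3 = 2.3190
beam 4: φ=135°, α=255°
  d=(-0.2588,-0.9659)  start (3,1)  tX=0.9273 tY=0.8696  stride 1/|dx|=3.8637 1/|dy|=1.0353
    cross y-line → (3,0), t=0.8696 (wall)
  → r_4 = 0.8696

ranges = [1.8221, 5.3420, 2.3190, 0.8696]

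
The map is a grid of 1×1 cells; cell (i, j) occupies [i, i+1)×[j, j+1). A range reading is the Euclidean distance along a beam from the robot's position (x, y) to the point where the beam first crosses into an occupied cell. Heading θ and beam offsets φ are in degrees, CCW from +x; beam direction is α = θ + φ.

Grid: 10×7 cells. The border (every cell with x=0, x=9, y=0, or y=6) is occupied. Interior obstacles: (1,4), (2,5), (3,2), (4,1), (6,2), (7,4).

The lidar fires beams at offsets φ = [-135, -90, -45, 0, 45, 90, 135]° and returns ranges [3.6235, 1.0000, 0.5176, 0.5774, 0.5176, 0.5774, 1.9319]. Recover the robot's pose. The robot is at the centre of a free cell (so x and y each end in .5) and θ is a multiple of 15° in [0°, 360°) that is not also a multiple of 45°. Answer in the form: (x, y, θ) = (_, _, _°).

The pose lattice has 34·16 = 544 candidates. Test each by forward raycasting.
  (3.5, 5.5, 240°): beam 1 = 0.5176 ≠ 3.6235 ✗
  (6.5, 5.5, 300°): beam 1 = 1.9319 ≠ 3.6235 ✗
  (1.5, 3.5, 210°): beam 1 = 0.5176 ≠ 3.6235 ✗
  (6.5, 5.5, 75°): beam 1 = 1.0000 ≠ 3.6235 ✗
  …
  (1.5, 1.5, 210°): r_1=3.6235, r_2=1.0000, r_3=0.5176, r_4=0.5774, r_5=0.5176, r_6=0.5774, r_7=1.9319 — all match ✓
No second candidate reproduces the full scan.

(x, y, θ) = (1.5, 1.5, 210°)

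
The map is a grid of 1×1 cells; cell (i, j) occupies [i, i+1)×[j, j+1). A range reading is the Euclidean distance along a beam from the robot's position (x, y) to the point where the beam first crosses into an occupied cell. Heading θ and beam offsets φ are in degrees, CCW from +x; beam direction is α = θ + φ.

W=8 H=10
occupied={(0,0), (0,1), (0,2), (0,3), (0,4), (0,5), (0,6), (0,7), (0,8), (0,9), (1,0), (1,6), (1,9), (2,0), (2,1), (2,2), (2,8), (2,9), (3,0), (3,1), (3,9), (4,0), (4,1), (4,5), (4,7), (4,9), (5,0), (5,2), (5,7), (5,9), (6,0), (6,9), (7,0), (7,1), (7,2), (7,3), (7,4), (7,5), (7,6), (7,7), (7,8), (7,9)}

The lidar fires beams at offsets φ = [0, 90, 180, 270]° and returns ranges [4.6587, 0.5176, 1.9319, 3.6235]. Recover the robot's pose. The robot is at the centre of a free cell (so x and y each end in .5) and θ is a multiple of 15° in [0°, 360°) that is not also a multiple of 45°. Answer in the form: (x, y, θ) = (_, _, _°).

Candidates: 38 free-cell centres × 16 headings = 608 poses. Raycast each; keep the one whose scan matches to 4 dp.
  (3.5, 8.5, 75°): beam 1 = 0.5176 ≠ 4.6587 ✗
  (6.5, 2.5, 345°): beam 1 = 0.5176 ≠ 4.6587 ✗
  (4.5, 2.5, 300°): beam 1 = 0.5774 ≠ 4.6587 ✗
  (3.5, 6.5, 240°): beam 1 = 5.0000 ≠ 4.6587 ✗
  …
  (1.5, 3.5, 75°): r_1=4.6587, r_2=0.5176, r_3=1.9319, r_4=3.6235 — all match ✓
No second candidate reproduces the full scan.

(x, y, θ) = (1.5, 3.5, 75°)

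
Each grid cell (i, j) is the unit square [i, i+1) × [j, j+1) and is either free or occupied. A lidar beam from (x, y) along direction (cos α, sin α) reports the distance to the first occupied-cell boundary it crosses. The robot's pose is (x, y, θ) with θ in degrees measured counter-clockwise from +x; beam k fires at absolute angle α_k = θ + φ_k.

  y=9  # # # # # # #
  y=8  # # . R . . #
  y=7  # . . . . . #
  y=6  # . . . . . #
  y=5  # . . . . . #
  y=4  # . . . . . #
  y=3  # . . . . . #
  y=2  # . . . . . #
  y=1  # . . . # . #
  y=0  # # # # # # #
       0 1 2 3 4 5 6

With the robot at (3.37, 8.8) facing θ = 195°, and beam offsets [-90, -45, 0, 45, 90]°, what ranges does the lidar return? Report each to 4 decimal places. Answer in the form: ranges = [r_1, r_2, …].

ranges = [0.2071, 0.4000, 1.4183, 4.7400, 8.0752]

beam 1: φ=-90°, α=105°
  cosα=-0.2588 sinα=0.9659 | (3,8) | tMaxX 1.4296 tMaxY 0.2071 | tΔX 3.8637 tΔY 1.0353
    t=0.2071 [y] (3,9) — stop
  → r_1 = 0.2071
beam 2: φ=-45°, α=150°
  cosα=-0.8660 sinα=0.5000 | (3,8) | tMaxX 0.4272 tMaxY 0.4000 | tΔX 1.1547 tΔY 2.0000
    t=0.4000 [y] (3,9) — stop
  → r_2 = 0.4000
beam 3: φ=0°, α=195°
  cosα=-0.9659 sinα=-0.2588 | (3,8) | tMaxX 0.3831 tMaxY 3.0910 | tΔX 1.0353 tΔY 3.8637
    t=0.3831 [x] (2,8)
    t=1.4183 [x] (1,8) — stop
  → r_3 = 1.4183
beam 4: φ=45°, α=240°
  cosα=-0.5000 sinα=-0.8660 | (3,8) | tMaxX 0.7400 tMaxY 0.9238 | tΔX 2.0000 tΔY 1.1547
    t=0.7400 [x] (2,8)
    t=0.9238 [y] (2,7)
    t=2.0785 [y] (2,6)
    t=2.7400 [x] (1,6)
    t=3.2332 [y] (1,5)
    t=4.3879 [y] (1,4)
    t=4.7400 [x] (0,4) — stop
  → r_4 = 4.7400
beam 5: φ=90°, α=285°
  cosα=0.2588 sinα=-0.9659 | (3,8) | tMaxX 2.4341 tMaxY 0.8282 | tΔX 3.8637 tΔY 1.0353
    t=0.8282 [y] (3,7)
    t=1.8635 [y] (3,6)
    t=2.4341 [x] (4,6)
    t=2.8988 [y] (4,5)
    t=3.9340 [y] (4,4)
    t=4.9693 [y] (4,3)
    t=6.0046 [y] (4,2)
    t=6.2978 [x] (5,2)
    t=7.0399 [y] (5,1)
    t=8.0752 [y] (5,0) — stop
  → r_5 = 8.0752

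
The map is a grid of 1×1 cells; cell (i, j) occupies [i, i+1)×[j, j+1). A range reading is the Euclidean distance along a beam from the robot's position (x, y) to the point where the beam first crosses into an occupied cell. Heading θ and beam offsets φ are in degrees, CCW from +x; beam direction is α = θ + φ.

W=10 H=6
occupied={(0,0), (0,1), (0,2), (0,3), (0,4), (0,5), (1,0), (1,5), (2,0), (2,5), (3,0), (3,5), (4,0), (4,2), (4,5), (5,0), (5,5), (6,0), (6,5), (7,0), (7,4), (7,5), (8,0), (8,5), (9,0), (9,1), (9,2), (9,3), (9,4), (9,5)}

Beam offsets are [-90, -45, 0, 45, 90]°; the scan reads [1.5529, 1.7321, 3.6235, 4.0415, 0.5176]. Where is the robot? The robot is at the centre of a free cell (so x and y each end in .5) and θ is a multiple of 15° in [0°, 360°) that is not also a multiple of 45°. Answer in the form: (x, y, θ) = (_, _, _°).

(x, y, θ) = (4.5, 3.5, 165°)

Enumerate (i+0.5, j+0.5, θ) over the 30 free cells and 16 admissible headings. For each, cast all 5 beams and compare to the given ranges.
  (3.5, 4.5, 240°): beam 1 = 1.0000 ≠ 1.5529 ✗
  (4.5, 1.5, 75°): beam 1 = 1.9319 ≠ 1.5529 ✗
  (7.5, 1.5, 285°): beam 1 = 1.9319 ≠ 1.5529 ✗
  (1.5, 4.5, 285°): beam 1 = 0.5176 ≠ 1.5529 ✗
  …
  (4.5, 3.5, 165°): r_1=1.5529, r_2=1.7321, r_3=3.6235, r_4=4.0415, r_5=0.5176 — all match ✓
Unique over the lattice → pose = (4.5, 3.5, 165°).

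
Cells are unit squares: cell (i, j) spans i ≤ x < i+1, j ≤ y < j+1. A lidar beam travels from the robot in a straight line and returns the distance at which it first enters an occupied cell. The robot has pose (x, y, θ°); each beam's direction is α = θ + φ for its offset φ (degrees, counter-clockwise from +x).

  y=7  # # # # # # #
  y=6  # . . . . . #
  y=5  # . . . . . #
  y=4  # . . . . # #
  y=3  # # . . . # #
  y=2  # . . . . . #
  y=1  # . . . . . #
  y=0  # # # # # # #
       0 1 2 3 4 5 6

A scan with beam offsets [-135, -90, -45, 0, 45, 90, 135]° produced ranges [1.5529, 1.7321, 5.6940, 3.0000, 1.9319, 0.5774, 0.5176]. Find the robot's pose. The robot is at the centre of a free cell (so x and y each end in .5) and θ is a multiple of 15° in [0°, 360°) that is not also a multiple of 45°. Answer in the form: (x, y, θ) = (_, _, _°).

Candidates: 27 free-cell centres × 16 headings = 432 poses. Raycast each; keep the one whose scan matches to 4 dp.
  (3.5, 3.5, 210°): beam 1 = 3.6235 ≠ 1.5529 ✗
  (3.5, 3.5, 120°): beam 3 = 3.6235 ≠ 5.6940 ✗
  (2.5, 5.5, 345°): beam 1 = 1.7321 ≠ 1.5529 ✗
  (2.5, 3.5, 60°): beam 1 = 2.5882 ≠ 1.5529 ✗
  …
  (4.5, 1.5, 150°): r_1=1.5529, r_2=1.7321, r_3=5.6940, r_4=3.0000, r_5=1.9319, r_6=0.5774, r_7=0.5176 — all match ✓
Unique over the lattice → pose = (4.5, 1.5, 150°).

(x, y, θ) = (4.5, 1.5, 150°)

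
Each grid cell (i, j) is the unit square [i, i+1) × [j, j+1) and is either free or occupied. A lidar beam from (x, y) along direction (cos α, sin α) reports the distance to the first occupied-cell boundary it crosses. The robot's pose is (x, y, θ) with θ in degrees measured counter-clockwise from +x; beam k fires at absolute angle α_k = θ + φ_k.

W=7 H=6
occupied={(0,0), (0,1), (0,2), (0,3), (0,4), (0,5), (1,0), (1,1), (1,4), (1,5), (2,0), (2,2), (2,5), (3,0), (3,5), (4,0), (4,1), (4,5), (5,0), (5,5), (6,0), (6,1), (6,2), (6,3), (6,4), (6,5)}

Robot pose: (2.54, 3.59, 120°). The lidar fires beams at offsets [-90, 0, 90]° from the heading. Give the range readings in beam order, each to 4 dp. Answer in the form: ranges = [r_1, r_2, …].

beam 1: φ=-90°, α=30°
  d=(0.8660,0.5000)  start (2,3)  tX=0.5312 tY=0.8200  stride 1/|dx|=1.1547 1/|dy|=2.0000
    cross x-line → (3,3), t=0.5312
    cross y-line → (3,4), t=0.8200
    cross x-line → (4,4), t=1.6859
    cross y-line → (4,5), t=2.8200 (wall)
  → r_1 = 2.8200
beam 2: φ=0°, α=120°
  d=(-0.5000,0.8660)  start (2,3)  tX=1.0800 tY=0.4734  stride 1/|dx|=2.0000 1/|dy|=1.1547
    cross y-line → (2,4), t=0.4734
    cross x-line → (1,4), t=1.0800 (wall)
  → r_2 = 1.0800
beam 3: φ=90°, α=210°
  d=(-0.8660,-0.5000)  start (2,3)  tX=0.6235 tY=1.1800  stride 1/|dx|=1.1547 1/|dy|=2.0000
    cross x-line → (1,3), t=0.6235
    cross y-line → (1,2), t=1.1800
    cross x-line → (0,2), t=1.7782 (wall)
  → r_3 = 1.7782

ranges = [2.8200, 1.0800, 1.7782]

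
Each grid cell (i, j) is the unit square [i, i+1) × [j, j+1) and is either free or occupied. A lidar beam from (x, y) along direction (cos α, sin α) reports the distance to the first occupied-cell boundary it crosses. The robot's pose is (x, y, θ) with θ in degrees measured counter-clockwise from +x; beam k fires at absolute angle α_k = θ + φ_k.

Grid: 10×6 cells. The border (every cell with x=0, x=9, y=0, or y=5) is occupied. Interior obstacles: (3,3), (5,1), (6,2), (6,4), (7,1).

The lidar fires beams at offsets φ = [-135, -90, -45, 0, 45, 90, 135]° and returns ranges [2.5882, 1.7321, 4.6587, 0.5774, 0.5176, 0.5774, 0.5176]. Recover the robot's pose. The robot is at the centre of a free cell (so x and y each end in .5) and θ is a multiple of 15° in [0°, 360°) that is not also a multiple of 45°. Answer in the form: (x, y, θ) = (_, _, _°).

Enumerate (i+0.5, j+0.5, θ) over the 27 free cells and 16 admissible headings. For each, cast all 7 beams and compare to the given ranges.
  (7.5, 3.5, 300°): beam 1 = 5.7956 ≠ 2.5882 ✗
  (4.5, 2.5, 150°): beam 1 = 1.5529 ≠ 2.5882 ✗
  (2.5, 2.5, 210°): beam 2 = 2.8868 ≠ 1.7321 ✗
  (4.5, 4.5, 75°): beam 1 = 2.8868 ≠ 2.5882 ✗
  …
  (5.5, 2.5, 240°): r_1=2.5882, r_2=1.7321, r_3=4.6587, r_4=0.5774, r_5=0.5176, r_6=0.5774, r_7=0.5176 — all match ✓
No second candidate reproduces the full scan.

(x, y, θ) = (5.5, 2.5, 240°)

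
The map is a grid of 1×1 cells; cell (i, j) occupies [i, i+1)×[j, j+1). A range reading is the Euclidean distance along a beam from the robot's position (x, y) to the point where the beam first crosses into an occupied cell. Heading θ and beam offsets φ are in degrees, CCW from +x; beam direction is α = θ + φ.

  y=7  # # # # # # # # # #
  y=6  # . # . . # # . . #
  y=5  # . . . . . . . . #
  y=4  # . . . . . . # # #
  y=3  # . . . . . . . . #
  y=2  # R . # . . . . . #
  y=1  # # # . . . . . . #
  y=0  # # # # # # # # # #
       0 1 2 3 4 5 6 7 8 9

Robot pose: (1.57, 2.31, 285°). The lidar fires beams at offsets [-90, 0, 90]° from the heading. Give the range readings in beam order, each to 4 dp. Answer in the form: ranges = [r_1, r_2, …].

beam 1: φ=-90°, α=195°
  cosα=-0.9659 sinα=-0.2588 | (1,2) | tMaxX 0.5901 tMaxY 1.1977 | tΔX 1.0353 tΔY 3.8637
    t=0.5901 [x] (0,2) — stop
  → r_1 = 0.5901
beam 2: φ=0°, α=285°
  cosα=0.2588 sinα=-0.9659 | (1,2) | tMaxX 1.6614 tMaxY 0.3209 | tΔX 3.8637 tΔY 1.0353
    t=0.3209 [y] (1,1) — stop
  → r_2 = 0.3209
beam 3: φ=90°, α=15°
  cosα=0.9659 sinα=0.2588 | (1,2) | tMaxX 0.4452 tMaxY 2.6660 | tΔX 1.0353 tΔY 3.8637
    t=0.4452 [x] (2,2)
    t=1.4804 [x] (3,2) — stop
  → r_3 = 1.4804

ranges = [0.5901, 0.3209, 1.4804]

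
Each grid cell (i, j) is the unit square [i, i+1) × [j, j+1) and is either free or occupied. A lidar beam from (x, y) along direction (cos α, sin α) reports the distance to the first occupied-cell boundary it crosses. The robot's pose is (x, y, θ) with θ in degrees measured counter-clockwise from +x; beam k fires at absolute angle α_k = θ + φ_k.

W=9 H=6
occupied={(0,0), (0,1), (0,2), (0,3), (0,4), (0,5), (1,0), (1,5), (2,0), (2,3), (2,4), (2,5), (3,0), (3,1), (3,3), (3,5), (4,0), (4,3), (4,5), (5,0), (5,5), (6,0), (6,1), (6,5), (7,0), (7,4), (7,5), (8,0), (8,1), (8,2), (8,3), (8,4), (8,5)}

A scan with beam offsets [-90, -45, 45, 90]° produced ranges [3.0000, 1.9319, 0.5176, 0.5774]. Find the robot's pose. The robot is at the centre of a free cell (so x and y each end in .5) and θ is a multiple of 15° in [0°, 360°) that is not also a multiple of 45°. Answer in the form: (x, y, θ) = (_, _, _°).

(x, y, θ) = (1.5, 1.5, 120°)

Enumerate (i+0.5, j+0.5, θ) over the 21 free cells and 16 admissible headings. For each, cast all 4 beams and compare to the given ranges.
  (1.5, 2.5, 285°): beam 1 = 0.5176 ≠ 3.0000 ✗
  (7.5, 1.5, 120°): beam 1 = 0.5774 ≠ 3.0000 ✗
  (5.5, 1.5, 345°): beam 1 = 0.5176 ≠ 3.0000 ✗
  (2.5, 1.5, 240°): beam 1 = 1.7321 ≠ 3.0000 ✗
  (4.5, 1.5, 195°): beam 1 = 1.5529 ≠ 3.0000 ✗
  …
  (1.5, 1.5, 120°): r_1=3.0000, r_2=1.9319, r_3=0.5176, r_4=0.5774 — all match ✓
No second candidate reproduces the full scan.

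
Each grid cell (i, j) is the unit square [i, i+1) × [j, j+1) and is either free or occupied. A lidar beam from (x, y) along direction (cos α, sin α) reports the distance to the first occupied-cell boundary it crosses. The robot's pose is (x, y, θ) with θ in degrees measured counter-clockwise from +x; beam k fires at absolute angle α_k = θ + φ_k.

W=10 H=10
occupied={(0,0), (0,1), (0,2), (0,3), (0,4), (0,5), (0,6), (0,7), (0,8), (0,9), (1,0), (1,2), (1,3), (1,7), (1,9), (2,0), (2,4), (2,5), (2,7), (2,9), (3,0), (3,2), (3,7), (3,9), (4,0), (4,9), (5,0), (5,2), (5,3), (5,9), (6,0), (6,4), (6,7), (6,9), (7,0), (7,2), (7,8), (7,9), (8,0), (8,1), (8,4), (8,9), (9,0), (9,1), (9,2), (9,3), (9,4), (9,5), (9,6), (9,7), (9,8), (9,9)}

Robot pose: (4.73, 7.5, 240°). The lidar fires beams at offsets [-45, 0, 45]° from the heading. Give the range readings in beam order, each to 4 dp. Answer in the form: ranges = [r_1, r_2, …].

beam 1: φ=-45°, α=195°
  dir = (cos 195°, sin 195°) = (-0.9659, -0.2588); from cell (4,7)
  next x-line at t=0.7558, next y-line at t=1.9319; Δt_x=1.0353, Δt_y=3.8637
    x: enter (3,7) at t=0.7558 ← occupied
  → r_1 = 0.7558
beam 2: φ=0°, α=240°
  dir = (cos 240°, sin 240°) = (-0.5000, -0.8660); from cell (4,7)
  next x-line at t=1.4600, next y-line at t=0.5774; Δt_x=2.0000, Δt_y=1.1547
    y: enter (4,6) at t=0.5774
    x: enter (3,6) at t=1.4600
    y: enter (3,5) at t=1.7321
    y: enter (3,4) at t=2.8868
    x: enter (2,4) at t=3.4600 ← occupied
  → r_2 = 3.4600
beam 3: φ=45°, α=285°
  dir = (cos 285°, sin 285°) = (0.2588, -0.9659); from cell (4,7)
  next x-line at t=1.0432, next y-line at t=0.5176; Δt_x=3.8637, Δt_y=1.0353
    y: enter (4,6) at t=0.5176
    x: enter (5,6) at t=1.0432
    y: enter (5,5) at t=1.5529
    y: enter (5,4) at t=2.5882
    y: enter (5,3) at t=3.6235 ← occupied
  → r_3 = 3.6235

ranges = [0.7558, 3.4600, 3.6235]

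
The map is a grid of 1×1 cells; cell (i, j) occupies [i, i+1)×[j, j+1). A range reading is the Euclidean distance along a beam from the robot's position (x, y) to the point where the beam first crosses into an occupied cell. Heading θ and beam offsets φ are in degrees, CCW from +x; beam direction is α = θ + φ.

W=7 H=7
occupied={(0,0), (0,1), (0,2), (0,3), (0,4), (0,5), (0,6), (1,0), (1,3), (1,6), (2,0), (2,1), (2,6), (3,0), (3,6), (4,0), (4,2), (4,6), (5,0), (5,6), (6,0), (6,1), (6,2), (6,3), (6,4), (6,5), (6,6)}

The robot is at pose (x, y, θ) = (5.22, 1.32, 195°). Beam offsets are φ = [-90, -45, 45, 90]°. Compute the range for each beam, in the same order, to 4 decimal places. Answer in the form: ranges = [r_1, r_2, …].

ranges = [0.8500, 1.3600, 0.3695, 0.3313]

beam 1: φ=-90°, α=105°
  dir = (cos 105°, sin 105°) = (-0.2588, 0.9659); from cell (5,1)
  next x-line at t=0.8500, next y-line at t=0.7040; Δt_x=3.8637, Δt_y=1.0353
    y: enter (5,2) at t=0.7040
    x: enter (4,2) at t=0.8500 ← occupied
  → r_1 = 0.8500
beam 2: φ=-45°, α=150°
  dir = (cos 150°, sin 150°) = (-0.8660, 0.5000); from cell (5,1)
  next x-line at t=0.2540, next y-line at t=1.3600; Δt_x=1.1547, Δt_y=2.0000
    x: enter (4,1) at t=0.2540
    y: enter (4,2) at t=1.3600 ← occupied
  → r_2 = 1.3600
beam 3: φ=45°, α=240°
  dir = (cos 240°, sin 240°) = (-0.5000, -0.8660); from cell (5,1)
  next x-line at t=0.4400, next y-line at t=0.3695; Δt_x=2.0000, Δt_y=1.1547
    y: enter (5,0) at t=0.3695 ← occupied
  → r_3 = 0.3695
beam 4: φ=90°, α=285°
  dir = (cos 285°, sin 285°) = (0.2588, -0.9659); from cell (5,1)
  next x-line at t=3.0137, next y-line at t=0.3313; Δt_x=3.8637, Δt_y=1.0353
    y: enter (5,0) at t=0.3313 ← occupied
  → r_4 = 0.3313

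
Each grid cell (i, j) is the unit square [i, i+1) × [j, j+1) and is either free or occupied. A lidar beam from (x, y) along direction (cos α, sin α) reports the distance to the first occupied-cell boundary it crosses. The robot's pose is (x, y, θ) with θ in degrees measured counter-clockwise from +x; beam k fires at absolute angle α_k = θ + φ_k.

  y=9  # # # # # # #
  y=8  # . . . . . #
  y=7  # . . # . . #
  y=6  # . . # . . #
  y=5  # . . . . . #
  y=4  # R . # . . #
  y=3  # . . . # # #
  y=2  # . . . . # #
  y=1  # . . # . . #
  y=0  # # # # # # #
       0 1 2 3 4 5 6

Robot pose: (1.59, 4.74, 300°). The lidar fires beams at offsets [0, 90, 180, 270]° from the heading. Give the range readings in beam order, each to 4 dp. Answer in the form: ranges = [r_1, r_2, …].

beam 1: φ=0°, α=300°
  direction (0.5000, -0.8660); cell (1,4); t to first gridline: x 0.8200, y 0.8545 (then +2.0000 / +1.1547)
    (2,4) via x @ 0.8200
    (2,3) via y @ 0.8545
    (2,2) via y @ 2.0092
    (3,2) via x @ 2.8200
    (3,1) via y @ 3.1639  # hit
  → r_1 = 3.1639
beam 2: φ=90°, α=30°
  direction (0.8660, 0.5000); cell (1,4); t to first gridline: x 0.4734, y 0.5200 (then +1.1547 / +2.0000)
    (2,4) via x @ 0.4734
    (2,5) via y @ 0.5200
    (3,5) via x @ 1.6281
    (3,6) via y @ 2.5200  # hit
  → r_2 = 2.5200
beam 3: φ=180°, α=120°
  direction (-0.5000, 0.8660); cell (1,4); t to first gridline: x 1.1800, y 0.3002 (then +2.0000 / +1.1547)
    (1,5) via y @ 0.3002
    (0,5) via x @ 1.1800  # hit
  → r_3 = 1.1800
beam 4: φ=270°, α=210°
  direction (-0.8660, -0.5000); cell (1,4); t to first gridline: x 0.6813, y 1.4800 (then +1.1547 / +2.0000)
    (0,4) via x @ 0.6813  # hit
  → r_4 = 0.6813

ranges = [3.1639, 2.5200, 1.1800, 0.6813]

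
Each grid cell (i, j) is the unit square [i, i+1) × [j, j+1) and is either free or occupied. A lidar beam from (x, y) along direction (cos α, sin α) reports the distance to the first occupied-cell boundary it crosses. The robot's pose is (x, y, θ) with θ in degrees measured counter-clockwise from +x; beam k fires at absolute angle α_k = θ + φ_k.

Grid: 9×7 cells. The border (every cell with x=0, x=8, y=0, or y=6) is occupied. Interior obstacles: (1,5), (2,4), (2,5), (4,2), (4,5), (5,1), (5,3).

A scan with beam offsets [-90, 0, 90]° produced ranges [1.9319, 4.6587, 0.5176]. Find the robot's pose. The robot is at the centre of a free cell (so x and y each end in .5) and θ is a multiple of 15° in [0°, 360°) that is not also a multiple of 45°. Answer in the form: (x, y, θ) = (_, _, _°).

The pose lattice has 28·16 = 448 candidates. Test each by forward raycasting.
  (6.5, 1.5, 30°): beam 1 = 0.5774 ≠ 1.9319 ✗
  (7.5, 3.5, 285°): beam 1 = 1.5529 ≠ 1.9319 ✗
  (6.5, 3.5, 345°): beam 2 = 1.5529 ≠ 4.6587 ✗
  (5.5, 2.5, 285°): beam 1 = 0.5176 ≠ 1.9319 ✗
  …
  (7.5, 5.5, 255°): r_1=1.9319, r_2=4.6587, r_3=0.5176 — all match ✓
No second candidate reproduces the full scan.

(x, y, θ) = (7.5, 5.5, 255°)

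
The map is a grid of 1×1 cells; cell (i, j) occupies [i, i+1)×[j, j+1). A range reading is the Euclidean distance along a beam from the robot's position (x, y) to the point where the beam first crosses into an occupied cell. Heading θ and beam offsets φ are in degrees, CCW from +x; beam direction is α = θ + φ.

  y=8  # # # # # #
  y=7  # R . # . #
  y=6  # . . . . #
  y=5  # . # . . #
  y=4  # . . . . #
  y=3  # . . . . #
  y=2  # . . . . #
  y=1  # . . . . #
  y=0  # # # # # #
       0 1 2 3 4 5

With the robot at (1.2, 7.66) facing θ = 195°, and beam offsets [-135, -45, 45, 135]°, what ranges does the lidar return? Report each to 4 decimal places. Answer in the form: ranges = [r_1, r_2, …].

beam 1: φ=-135°, α=60°
  direction (0.5000, 0.8660); cell (1,7); t to first gridline: x 1.6000, y 0.3926 (then +2.0000 / +1.1547)
    (1,8) via y @ 0.3926  # hit
  → r_1 = 0.3926
beam 2: φ=-45°, α=150°
  direction (-0.8660, 0.5000); cell (1,7); t to first gridline: x 0.2309, y 0.6800 (then +1.1547 / +2.0000)
    (0,7) via x @ 0.2309  # hit
  → r_2 = 0.2309
beam 3: φ=45°, α=240°
  direction (-0.5000, -0.8660); cell (1,7); t to first gridline: x 0.4000, y 0.7621 (then +2.0000 / +1.1547)
    (0,7) via x @ 0.4000  # hit
  → r_3 = 0.4000
beam 4: φ=135°, α=330°
  direction (0.8660, -0.5000); cell (1,7); t to first gridline: x 0.9238, y 1.3200 (then +1.1547 / +2.0000)
    (2,7) via x @ 0.9238
    (2,6) via y @ 1.3200
    (3,6) via x @ 2.0785
    (4,6) via x @ 3.2332
    (4,5) via y @ 3.3200
    (5,5) via x @ 4.3879  # hit
  → r_4 = 4.3879

ranges = [0.3926, 0.2309, 0.4000, 4.3879]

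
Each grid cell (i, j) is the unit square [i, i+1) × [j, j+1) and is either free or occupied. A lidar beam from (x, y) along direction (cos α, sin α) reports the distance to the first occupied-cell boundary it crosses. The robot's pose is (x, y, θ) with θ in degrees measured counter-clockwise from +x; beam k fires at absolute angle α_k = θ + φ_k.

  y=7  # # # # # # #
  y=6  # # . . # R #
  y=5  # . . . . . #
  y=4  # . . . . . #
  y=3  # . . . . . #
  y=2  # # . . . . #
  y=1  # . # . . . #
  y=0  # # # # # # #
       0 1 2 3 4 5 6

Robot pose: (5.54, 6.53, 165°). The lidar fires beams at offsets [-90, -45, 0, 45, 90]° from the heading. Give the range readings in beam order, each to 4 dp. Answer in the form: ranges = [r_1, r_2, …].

ranges = [0.4866, 0.5427, 0.5590, 0.6235, 5.7251]

beam 1: φ=-90°, α=75°
  d=(0.2588,0.9659)  start (5,6)  tX=1.7773 tY=0.4866  stride 1/|dx|=3.8637 1/|dy|=1.0353
    cross y-line → (5,7), t=0.4866 (wall)
  → r_1 = 0.4866
beam 2: φ=-45°, α=120°
  d=(-0.5000,0.8660)  start (5,6)  tX=1.0800 tY=0.5427  stride 1/|dx|=2.0000 1/|dy|=1.1547
    cross y-line → (5,7), t=0.5427 (wall)
  → r_2 = 0.5427
beam 3: φ=0°, α=165°
  d=(-0.9659,0.2588)  start (5,6)  tX=0.5590 tY=1.8159  stride 1/|dx|=1.0353 1/|dy|=3.8637
    cross x-line → (4,6), t=0.5590 (wall)
  → r_3 = 0.5590
beam 4: φ=45°, α=210°
  d=(-0.8660,-0.5000)  start (5,6)  tX=0.6235 tY=1.0600  stride 1/|dx|=1.1547 1/|dy|=2.0000
    cross x-line → (4,6), t=0.6235 (wall)
  → r_4 = 0.6235
beam 5: φ=90°, α=255°
  d=(-0.2588,-0.9659)  start (5,6)  tX=2.0864 tY=0.5487  stride 1/|dx|=3.8637 1/|dy|=1.0353
    cross y-line → (5,5), t=0.5487
    cross y-line → (5,4), t=1.5840
    cross x-line → (4,4), t=2.0864
    cross y-line → (4,3), t=2.6192
    cross y-line → (4,2), t=3.6545
    cross y-line → (4,1), t=4.6898
    cross y-line → (4,0), t=5.7251 (wall)
  → r_5 = 5.7251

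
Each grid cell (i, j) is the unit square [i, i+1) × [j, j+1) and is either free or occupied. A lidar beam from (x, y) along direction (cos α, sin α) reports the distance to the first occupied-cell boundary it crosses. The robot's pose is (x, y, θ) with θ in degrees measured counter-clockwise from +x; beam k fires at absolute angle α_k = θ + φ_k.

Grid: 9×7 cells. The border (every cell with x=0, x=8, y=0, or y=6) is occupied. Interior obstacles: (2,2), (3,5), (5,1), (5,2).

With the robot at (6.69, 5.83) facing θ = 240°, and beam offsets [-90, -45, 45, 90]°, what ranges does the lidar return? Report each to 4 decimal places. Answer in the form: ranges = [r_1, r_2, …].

beam 1: φ=-90°, α=150°
  direction (-0.8660, 0.5000); cell (6,5); t to first gridline: x 0.7967, y 0.3400 (then +1.1547 / +2.0000)
    (6,6) via y @ 0.3400  # hit
  → r_1 = 0.3400
beam 2: φ=-45°, α=195°
  direction (-0.9659, -0.2588); cell (6,5); t to first gridline: x 0.7143, y 3.2069 (then +1.0353 / +3.8637)
    (5,5) via x @ 0.7143
    (4,5) via x @ 1.7496
    (3,5) via x @ 2.7849  # hit
  → r_2 = 2.7849
beam 3: φ=45°, α=285°
  direction (0.2588, -0.9659); cell (6,5); t to first gridline: x 1.1977, y 0.8593 (then +3.8637 / +1.0353)
    (6,4) via y @ 0.8593
    (7,4) via x @ 1.1977
    (7,3) via y @ 1.8946
    (7,2) via y @ 2.9298
    (7,1) via y @ 3.9651
    (7,0) via y @ 5.0004  # hit
  → r_3 = 5.0004
beam 4: φ=90°, α=330°
  direction (0.8660, -0.5000); cell (6,5); t to first gridline: x 0.3580, y 1.6600 (then +1.1547 / +2.0000)
    (7,5) via x @ 0.3580
    (8,5) via x @ 1.5127  # hit
  → r_4 = 1.5127

ranges = [0.3400, 2.7849, 5.0004, 1.5127]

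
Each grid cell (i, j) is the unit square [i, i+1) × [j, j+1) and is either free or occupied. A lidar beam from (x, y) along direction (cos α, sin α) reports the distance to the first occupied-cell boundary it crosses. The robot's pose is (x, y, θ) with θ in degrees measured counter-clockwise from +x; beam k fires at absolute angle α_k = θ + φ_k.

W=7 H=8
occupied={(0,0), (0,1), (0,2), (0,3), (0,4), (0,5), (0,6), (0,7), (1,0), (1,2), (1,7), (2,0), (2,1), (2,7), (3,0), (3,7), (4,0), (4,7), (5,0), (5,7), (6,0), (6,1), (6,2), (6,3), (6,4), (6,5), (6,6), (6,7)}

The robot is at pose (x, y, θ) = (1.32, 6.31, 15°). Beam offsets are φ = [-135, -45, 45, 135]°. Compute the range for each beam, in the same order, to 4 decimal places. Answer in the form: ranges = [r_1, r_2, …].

ranges = [0.6400, 5.4040, 0.7967, 0.3695]

beam 1: φ=-135°, α=240°
  dir = (cos 240°, sin 240°) = (-0.5000, -0.8660); from cell (1,6)
  next x-line at t=0.6400, next y-line at t=0.3580; Δt_x=2.0000, Δt_y=1.1547
    y: enter (1,5) at t=0.3580
    x: enter (0,5) at t=0.6400 ← occupied
  → r_1 = 0.6400
beam 2: φ=-45°, α=330°
  dir = (cos 330°, sin 330°) = (0.8660, -0.5000); from cell (1,6)
  next x-line at t=0.7852, next y-line at t=0.6200; Δt_x=1.1547, Δt_y=2.0000
    y: enter (1,5) at t=0.6200
    x: enter (2,5) at t=0.7852
    x: enter (3,5) at t=1.9399
    y: enter (3,4) at t=2.6200
    x: enter (4,4) at t=3.0946
    x: enter (5,4) at t=4.2493
    y: enter (5,3) at t=4.6200
    x: enter (6,3) at t=5.4040 ← occupied
  → r_2 = 5.4040
beam 3: φ=45°, α=60°
  dir = (cos 60°, sin 60°) = (0.5000, 0.8660); from cell (1,6)
  next x-line at t=1.3600, next y-line at t=0.7967; Δt_x=2.0000, Δt_y=1.1547
    y: enter (1,7) at t=0.7967 ← occupied
  → r_3 = 0.7967
beam 4: φ=135°, α=150°
  dir = (cos 150°, sin 150°) = (-0.8660, 0.5000); from cell (1,6)
  next x-line at t=0.3695, next y-line at t=1.3800; Δt_x=1.1547, Δt_y=2.0000
    x: enter (0,6) at t=0.3695 ← occupied
  → r_4 = 0.3695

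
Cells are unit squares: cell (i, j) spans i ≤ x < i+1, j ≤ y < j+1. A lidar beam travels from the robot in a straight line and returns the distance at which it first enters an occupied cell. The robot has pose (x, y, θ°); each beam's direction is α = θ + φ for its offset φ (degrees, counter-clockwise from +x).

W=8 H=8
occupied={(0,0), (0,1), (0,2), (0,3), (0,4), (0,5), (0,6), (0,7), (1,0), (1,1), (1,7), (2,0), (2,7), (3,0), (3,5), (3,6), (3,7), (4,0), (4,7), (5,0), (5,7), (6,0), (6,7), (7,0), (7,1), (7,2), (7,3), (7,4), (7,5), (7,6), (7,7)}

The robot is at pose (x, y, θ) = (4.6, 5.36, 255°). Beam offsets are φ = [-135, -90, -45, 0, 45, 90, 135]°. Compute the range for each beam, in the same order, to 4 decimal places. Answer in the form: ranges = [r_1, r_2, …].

beam 1: φ=-135°, α=120°
  dir = (cos 120°, sin 120°) = (-0.5000, 0.8660); from cell (4,5)
  next x-line at t=1.2000, next y-line at t=0.7390; Δt_x=2.0000, Δt_y=1.1547
    y: enter (4,6) at t=0.7390
    x: enter (3,6) at t=1.2000 ← occupied
  → r_1 = 1.2000
beam 2: φ=-90°, α=165°
  dir = (cos 165°, sin 165°) = (-0.9659, 0.2588); from cell (4,5)
  next x-line at t=0.6212, next y-line at t=2.4728; Δt_x=1.0353, Δt_y=3.8637
    x: enter (3,5) at t=0.6212 ← occupied
  → r_2 = 0.6212
beam 3: φ=-45°, α=210°
  dir = (cos 210°, sin 210°) = (-0.8660, -0.5000); from cell (4,5)
  next x-line at t=0.6928, next y-line at t=0.7200; Δt_x=1.1547, Δt_y=2.0000
    x: enter (3,5) at t=0.6928 ← occupied
  → r_3 = 0.6928
beam 4: φ=0°, α=255°
  dir = (cos 255°, sin 255°) = (-0.2588, -0.9659); from cell (4,5)
  next x-line at t=2.3182, next y-line at t=0.3727; Δt_x=3.8637, Δt_y=1.0353
    y: enter (4,4) at t=0.3727
    y: enter (4,3) at t=1.4080
    x: enter (3,3) at t=2.3182
    y: enter (3,2) at t=2.4433
    y: enter (3,1) at t=3.4785
    y: enter (3,0) at t=4.5138 ← occupied
  → r_4 = 4.5138
beam 5: φ=45°, α=300°
  dir = (cos 300°, sin 300°) = (0.5000, -0.8660); from cell (4,5)
  next x-line at t=0.8000, next y-line at t=0.4157; Δt_x=2.0000, Δt_y=1.1547
    y: enter (4,4) at t=0.4157
    x: enter (5,4) at t=0.8000
    y: enter (5,3) at t=1.5704
    y: enter (5,2) at t=2.7251
    x: enter (6,2) at t=2.8000
    y: enter (6,1) at t=3.8798
    x: enter (7,1) at t=4.8000 ← occupied
  → r_5 = 4.8000
beam 6: φ=90°, α=345°
  dir = (cos 345°, sin 345°) = (0.9659, -0.2588); from cell (4,5)
  next x-line at t=0.4141, next y-line at t=1.3909; Δt_x=1.0353, Δt_y=3.8637
    x: enter (5,5) at t=0.4141
    y: enter (5,4) at t=1.3909
    x: enter (6,4) at t=1.4494
    x: enter (7,4) at t=2.4847 ← occupied
  → r_6 = 2.4847
beam 7: φ=135°, α=30°
  dir = (cos 30°, sin 30°) = (0.8660, 0.5000); from cell (4,5)
  next x-line at t=0.4619, next y-line at t=1.2800; Δt_x=1.1547, Δt_y=2.0000
    x: enter (5,5) at t=0.4619
    y: enter (5,6) at t=1.2800
    x: enter (6,6) at t=1.6166
    x: enter (7,6) at t=2.7713 ← occupied
  → r_7 = 2.7713

ranges = [1.2000, 0.6212, 0.6928, 4.5138, 4.8000, 2.4847, 2.7713]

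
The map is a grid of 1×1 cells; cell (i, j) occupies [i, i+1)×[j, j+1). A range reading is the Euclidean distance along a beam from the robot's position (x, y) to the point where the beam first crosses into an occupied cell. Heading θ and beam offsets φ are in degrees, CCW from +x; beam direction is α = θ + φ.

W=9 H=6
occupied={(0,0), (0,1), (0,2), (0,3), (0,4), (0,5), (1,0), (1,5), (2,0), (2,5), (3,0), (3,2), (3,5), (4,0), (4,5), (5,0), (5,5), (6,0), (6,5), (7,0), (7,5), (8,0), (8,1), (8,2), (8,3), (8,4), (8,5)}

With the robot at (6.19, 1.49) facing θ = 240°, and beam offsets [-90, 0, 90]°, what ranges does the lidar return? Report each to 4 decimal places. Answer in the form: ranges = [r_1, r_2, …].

beam 1: φ=-90°, α=150°
  dir = (cos 150°, sin 150°) = (-0.8660, 0.5000); from cell (6,1)
  next x-line at t=0.2194, next y-line at t=1.0200; Δt_x=1.1547, Δt_y=2.0000
    x: enter (5,1) at t=0.2194
    y: enter (5,2) at t=1.0200
    x: enter (4,2) at t=1.3741
    x: enter (3,2) at t=2.5288 ← occupied
  → r_1 = 2.5288
beam 2: φ=0°, α=240°
  dir = (cos 240°, sin 240°) = (-0.5000, -0.8660); from cell (6,1)
  next x-line at t=0.3800, next y-line at t=0.5658; Δt_x=2.0000, Δt_y=1.1547
    x: enter (5,1) at t=0.3800
    y: enter (5,0) at t=0.5658 ← occupied
  → r_2 = 0.5658
beam 3: φ=90°, α=330°
  dir = (cos 330°, sin 330°) = (0.8660, -0.5000); from cell (6,1)
  next x-line at t=0.9353, next y-line at t=0.9800; Δt_x=1.1547, Δt_y=2.0000
    x: enter (7,1) at t=0.9353
    y: enter (7,0) at t=0.9800 ← occupied
  → r_3 = 0.9800

ranges = [2.5288, 0.5658, 0.9800]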